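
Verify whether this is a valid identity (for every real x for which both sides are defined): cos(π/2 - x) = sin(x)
Claim: cos(π/2 - x) = sin(x).
Reasoning: Use cos(u - v) = cos(u)cos(v) + sin(u)sin(v) with u = π/2, v = x: cos(π/2)cos(x) + sin(π/2)sin(x) = 0·cos(x) + 1·sin(x) = sin(x).
So the two sides agree for every real x for which both sides are defined.

Conclusion: Yes, this is an identity.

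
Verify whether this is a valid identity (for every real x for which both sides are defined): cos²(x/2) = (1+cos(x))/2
Yes, this is an identity.

Claim: cos²(x/2) = (1+cos(x))/2.
Reasoning: Use cos(2θ) = 2cos²θ - 1 with θ = x/2: cos(x) = 2cos²(x/2) - 1. Solving for cos²(x/2) gives (1 + cos(x))/2.
So the two sides agree for every real x for which both sides are defined.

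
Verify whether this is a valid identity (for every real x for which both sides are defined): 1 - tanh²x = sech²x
Yes, this is an identity.

Claim: 1 - tanh²x = sech²x.
Reasoning: Divide cosh²x - sinh²x = 1 through by cosh²x (never zero): 1 - tanh²x = 1/cosh²x = sech²x.
So the two sides agree for every real x for which both sides are defined.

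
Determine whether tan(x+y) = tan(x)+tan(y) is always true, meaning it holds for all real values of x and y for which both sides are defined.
Claim: tan(x+y) = tan(x)+tan(y).
Test a specific point where both sides are defined: x = -π/4, y = π/6.
LHS = tan(x+y) ≈ -0.2679
RHS = tan(x)+tan(y) ≈ -0.4226
Since -0.2679 ≠ -0.4226, the equation fails at this point, so it cannot hold for all real values of x and y for which both sides are defined.
The correct formula is tan(x+y) = (tan(x) + tan(y))/(1 - tan(x)tan(y)).

Conclusion: No, this is NOT an identity.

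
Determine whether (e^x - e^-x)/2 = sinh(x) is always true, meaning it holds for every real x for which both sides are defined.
Yes, this is an identity.

Claim: (e^x - e^-x)/2 = sinh(x).
Reasoning: This is exactly the definition of the hyperbolic sine: sinh(x) := (e^x - e^-x)/2.
So the two sides agree for every real x for which both sides are defined.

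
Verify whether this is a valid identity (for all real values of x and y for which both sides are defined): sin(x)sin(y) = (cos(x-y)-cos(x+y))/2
Claim: sin(x)sin(y) = (cos(x-y)-cos(x+y))/2.
Reasoning: cos(x-y) = cos(x)cos(y) + sin(x)sin(y) and cos(x+y) = cos(x)cos(y) - sin(x)sin(y). Subtracting, cos(x-y) - cos(x+y) = 2sin(x)sin(y); divide by 2.
So the two sides agree for all real values of x and y for which both sides are defined.

Conclusion: Yes, this is an identity.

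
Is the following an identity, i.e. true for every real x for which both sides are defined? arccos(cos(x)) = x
No, this is NOT an identity.

Claim: arccos(cos(x)) = x.
Test a specific point where both sides are defined: x = -π/6.
LHS = arccos(cos(x)) ≈ 0.5236
RHS = x ≈ -0.5236
Since 0.5236 ≠ -0.5236, the equation fails at this point, so it cannot hold for every real x for which both sides are defined.
arccos only returns values in [0, π], so arccos(cos(x)) = x holds only for x in that interval, not for all real x.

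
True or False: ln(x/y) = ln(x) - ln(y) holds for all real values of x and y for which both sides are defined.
Claim: ln(x/y) = ln(x) - ln(y).
Reasoning: Both sides are simultaneously defined only when x, y > 0. Write x = e^p, y = e^q. Then x/y = e^(p-q), so ln(x/y) = p - q = ln(x) - ln(y).
So the two sides agree for all real values of x and y for which both sides are defined.

Conclusion: True.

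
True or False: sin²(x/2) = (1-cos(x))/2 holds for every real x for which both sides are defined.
True.

Claim: sin²(x/2) = (1-cos(x))/2.
Reasoning: Use cos(2θ) = 1 - 2sin²θ with θ = x/2: cos(x) = 1 - 2sin²(x/2). Solving for sin²(x/2) gives (1 - cos(x))/2.
So the two sides agree for every real x for which both sides are defined.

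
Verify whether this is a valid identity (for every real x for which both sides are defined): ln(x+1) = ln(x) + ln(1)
No, this is NOT an identity.

Claim: ln(x+1) = ln(x) + ln(1).
Test a specific point where both sides are defined: x = 4.
LHS = ln(x+1) ≈ 1.6094
RHS = ln(x) + ln(1) ≈ 1.3863
Since 1.6094 ≠ 1.3863, the equation fails at this point, so it cannot hold for every real x for which both sides are defined.
ln(1) = 0, so the right side is just ln(x), which differs from ln(x+1).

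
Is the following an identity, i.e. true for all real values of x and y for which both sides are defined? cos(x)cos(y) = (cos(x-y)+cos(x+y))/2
Claim: cos(x)cos(y) = (cos(x-y)+cos(x+y))/2.
Reasoning: cos(x-y) = cos(x)cos(y) + sin(x)sin(y) and cos(x+y) = cos(x)cos(y) - sin(x)sin(y). Adding, cos(x-y) + cos(x+y) = 2cos(x)cos(y); divide by 2.
So the two sides agree for all real values of x and y for which both sides are defined.

Conclusion: Yes, this is an identity.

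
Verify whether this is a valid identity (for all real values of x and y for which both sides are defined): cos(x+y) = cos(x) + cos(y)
Claim: cos(x+y) = cos(x) + cos(y).
Test a specific point where both sides are defined: x = π/2, y = -π/3.
LHS = cos(x+y) ≈ 0.8660
RHS = cos(x) + cos(y) ≈ 0.5000
Since 0.8660 ≠ 0.5000, the equation fails at this point, so it cannot hold for all real values of x and y for which both sides are defined.
The correct expansion is cos(x+y) = cos(x)cos(y) - sin(x)sin(y); cosine is not additive.

Conclusion: No, this is NOT an identity.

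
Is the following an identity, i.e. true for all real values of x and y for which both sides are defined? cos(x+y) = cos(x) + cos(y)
Claim: cos(x+y) = cos(x) + cos(y).
Test a specific point where both sides are defined: x = π/4, y = π.
LHS = cos(x+y) ≈ -0.7071
RHS = cos(x) + cos(y) ≈ -0.2929
Since -0.7071 ≠ -0.2929, the equation fails at this point, so it cannot hold for all real values of x and y for which both sides are defined.
The correct expansion is cos(x+y) = cos(x)cos(y) - sin(x)sin(y); cosine is not additive.

Conclusion: No, this is NOT an identity.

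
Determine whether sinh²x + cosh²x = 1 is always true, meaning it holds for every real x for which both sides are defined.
No, this is NOT an identity.

Claim: sinh²x + cosh²x = 1.
Test a specific point where both sides are defined: x = 1/2.
LHS = sinh²x + cosh²x ≈ 1.5431
RHS = 1 ≈ 1.0000
Since 1.5431 ≠ 1.0000, the equation fails at this point, so it cannot hold for every real x for which both sides are defined.
The correct hyperbolic identity is cosh²x - sinh²x = 1 (a difference); the sum sinh²x + cosh²x equals cosh(2x).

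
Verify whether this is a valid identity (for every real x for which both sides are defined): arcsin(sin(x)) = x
Claim: arcsin(sin(x)) = x.
Test a specific point where both sides are defined: x = 3π/4.
LHS = arcsin(sin(x)) ≈ 0.7854
RHS = x ≈ 2.3562
Since 0.7854 ≠ 2.3562, the equation fails at this point, so it cannot hold for every real x for which both sides are defined.
arcsin only returns values in [-π/2, π/2], so arcsin(sin(x)) = x holds only for x in that interval, not for all real x.

Conclusion: No, this is NOT an identity.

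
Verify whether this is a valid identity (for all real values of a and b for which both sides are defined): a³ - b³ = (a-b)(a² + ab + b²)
Yes, this is an identity.

Claim: a³ - b³ = (a-b)(a² + ab + b²).
Reasoning: Expand the right side: (a-b)(a² + ab + b²) = a³ + a²b + ab² - a²b - ab² - b³ = a³ - b³ (the middle terms cancel in pairs).
So the two sides agree for all real values of a and b for which both sides are defined.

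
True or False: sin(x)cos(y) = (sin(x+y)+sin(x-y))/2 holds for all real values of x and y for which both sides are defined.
True.

Claim: sin(x)cos(y) = (sin(x+y)+sin(x-y))/2.
Reasoning: sin(x+y) = sin(x)cos(y) + cos(x)sin(y) and sin(x-y) = sin(x)cos(y) - cos(x)sin(y). Adding, sin(x+y) + sin(x-y) = 2sin(x)cos(y); divide by 2.
So the two sides agree for all real values of x and y for which both sides are defined.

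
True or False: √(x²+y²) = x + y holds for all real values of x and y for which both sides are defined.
Claim: √(x²+y²) = x + y.
Test a specific point where both sides are defined: x = 1, y = 5.
LHS = √(x²+y²) ≈ 5.0990
RHS = x + y ≈ 6.0000
Since 5.0990 ≠ 6.0000, the equation fails at this point, so it cannot hold for all real values of x and y for which both sides are defined.
(x+y)² = x² + 2xy + y², not x² + y², so the square root does not split this way.

Conclusion: False.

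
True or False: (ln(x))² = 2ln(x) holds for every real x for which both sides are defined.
False.

Claim: (ln(x))² = 2ln(x).
Test a specific point where both sides are defined: x = 3/2.
LHS = (ln(x))² ≈ 0.1644
RHS = 2ln(x) ≈ 0.8109
Since 0.1644 ≠ 0.8109, the equation fails at this point, so it cannot hold for every real x for which both sides are defined.
2ln(x) equals ln(x²), which is not the same as (ln x)².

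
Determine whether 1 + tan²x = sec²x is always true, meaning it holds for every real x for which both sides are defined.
Claim: 1 + tan²x = sec²x.
Reasoning: Start from sin²x + cos²x = 1 and divide every term by cos²x (allowed wherever tan x and sec x are defined): tan²x + 1 = 1/cos²x = sec²x.
So the two sides agree for every real x for which both sides are defined.

Conclusion: Yes, this is an identity.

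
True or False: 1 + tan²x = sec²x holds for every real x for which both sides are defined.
True.

Claim: 1 + tan²x = sec²x.
Reasoning: Start from sin²x + cos²x = 1 and divide every term by cos²x (allowed wherever tan x and sec x are defined): tan²x + 1 = 1/cos²x = sec²x.
So the two sides agree for every real x for which both sides are defined.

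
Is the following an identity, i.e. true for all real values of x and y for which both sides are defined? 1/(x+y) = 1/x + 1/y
No, this is NOT an identity.

Claim: 1/(x+y) = 1/x + 1/y.
Test a specific point where both sides are defined: x = 1, y = 1.
LHS = 1/(x+y) ≈ 0.5000
RHS = 1/x + 1/y ≈ 2.0000
Since 0.5000 ≠ 2.0000, the equation fails at this point, so it cannot hold for all real values of x and y for which both sides are defined.
1/x + 1/y = (x+y)/(xy), which is not 1/(x+y).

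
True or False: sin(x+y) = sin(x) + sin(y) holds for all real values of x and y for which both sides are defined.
Claim: sin(x+y) = sin(x) + sin(y).
Test a specific point where both sides are defined: x = -π/2, y = -π/2.
LHS = sin(x+y) ≈ 0.0000
RHS = sin(x) + sin(y) ≈ -2.0000
Since 0.0000 ≠ -2.0000, the equation fails at this point, so it cannot hold for all real values of x and y for which both sides are defined.
The correct expansion is sin(x+y) = sin(x)cos(y) + cos(x)sin(y); sine is not additive.

Conclusion: False.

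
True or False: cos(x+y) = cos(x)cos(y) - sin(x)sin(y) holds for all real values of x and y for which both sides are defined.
True.

Claim: cos(x+y) = cos(x)cos(y) - sin(x)sin(y).
Reasoning: By Euler's formula e^(i(x+y)) = e^(ix)·e^(iy) = (cos x + i·sin x)(cos y + i·sin y). The real part of the left side is cos(x+y); the real part of the product is cos(x)cos(y) - sin(x)sin(y) (since i·i = -1).
So the two sides agree for all real values of x and y for which both sides are defined.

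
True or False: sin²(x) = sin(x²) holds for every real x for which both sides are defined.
Claim: sin²(x) = sin(x²).
Test a specific point where both sides are defined: x = π/6.
LHS = sin²(x) ≈ 0.2500
RHS = sin(x²) ≈ 0.2707
Since 0.2500 ≠ 0.2707, the equation fails at this point, so it cannot hold for every real x for which both sides are defined.
sin²(x) means (sin x)², squaring the output; sin(x²) squares the input. These are different functions.

Conclusion: False.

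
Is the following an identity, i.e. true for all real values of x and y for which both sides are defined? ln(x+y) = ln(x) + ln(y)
No, this is NOT an identity.

Claim: ln(x+y) = ln(x) + ln(y).
Test a specific point where both sides are defined: x = 1/2, y = 3/2.
LHS = ln(x+y) ≈ 0.6931
RHS = ln(x) + ln(y) ≈ -0.2877
Since 0.6931 ≠ -0.2877, the equation fails at this point, so it cannot hold for all real values of x and y for which both sides are defined.
ln(x) + ln(y) = ln(xy), not ln(x+y).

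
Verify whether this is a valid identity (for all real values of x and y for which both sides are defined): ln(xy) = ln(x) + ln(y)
Yes, this is an identity.

Claim: ln(xy) = ln(x) + ln(y).
Reasoning: Both sides are simultaneously defined only when x, y > 0. Write x = e^p, y = e^q (p = ln x, q = ln y). Then xy = e^p · e^q = e^(p+q), so ln(xy) = p + q = ln(x) + ln(y).
So the two sides agree for all real values of x and y for which both sides are defined.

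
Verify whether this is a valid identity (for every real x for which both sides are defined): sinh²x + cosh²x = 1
No, this is NOT an identity.

Claim: sinh²x + cosh²x = 1.
Test a specific point where both sides are defined: x = 4.
LHS = sinh²x + cosh²x ≈ 1490.4792
RHS = 1 ≈ 1.0000
Since 1490.4792 ≠ 1.0000, the equation fails at this point, so it cannot hold for every real x for which both sides are defined.
The correct hyperbolic identity is cosh²x - sinh²x = 1 (a difference); the sum sinh²x + cosh²x equals cosh(2x).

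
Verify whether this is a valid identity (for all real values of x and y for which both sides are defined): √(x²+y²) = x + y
Claim: √(x²+y²) = x + y.
Test a specific point where both sides are defined: x = 3, y = 3/2.
LHS = √(x²+y²) ≈ 3.3541
RHS = x + y ≈ 4.5000
Since 3.3541 ≠ 4.5000, the equation fails at this point, so it cannot hold for all real values of x and y for which both sides are defined.
(x+y)² = x² + 2xy + y², not x² + y², so the square root does not split this way.

Conclusion: No, this is NOT an identity.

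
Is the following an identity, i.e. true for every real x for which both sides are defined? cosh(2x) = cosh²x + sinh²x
Claim: cosh(2x) = cosh²x + sinh²x.
Reasoning: cosh²x = (e^(2x) + 2 + e^(-2x))/4 and sinh²x = (e^(2x) - 2 + e^(-2x))/4. Adding gives (2e^(2x) + 2e^(-2x))/4 = (e^(2x) + e^(-2x))/2 = cosh(2x).
So the two sides agree for every real x for which both sides are defined.

Conclusion: Yes, this is an identity.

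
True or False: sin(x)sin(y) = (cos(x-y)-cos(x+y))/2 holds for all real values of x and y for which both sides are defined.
Claim: sin(x)sin(y) = (cos(x-y)-cos(x+y))/2.
Reasoning: cos(x-y) = cos(x)cos(y) + sin(x)sin(y) and cos(x+y) = cos(x)cos(y) - sin(x)sin(y). Subtracting, cos(x-y) - cos(x+y) = 2sin(x)sin(y); divide by 2.
So the two sides agree for all real values of x and y for which both sides are defined.

Conclusion: True.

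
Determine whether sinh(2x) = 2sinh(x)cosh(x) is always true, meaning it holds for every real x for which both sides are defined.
Claim: sinh(2x) = 2sinh(x)cosh(x).
Reasoning: 2sinh(x)cosh(x) = 2 · (e^x - e^-x)/2 · (e^x + e^-x)/2 = (e^(2x) - e^(-2x))/2 = sinh(2x).
So the two sides agree for every real x for which both sides are defined.

Conclusion: Yes, this is an identity.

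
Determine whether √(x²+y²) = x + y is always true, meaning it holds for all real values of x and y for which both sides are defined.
Claim: √(x²+y²) = x + y.
Test a specific point where both sides are defined: x = -1, y = -2.
LHS = √(x²+y²) ≈ 2.2361
RHS = x + y ≈ -3.0000
Since 2.2361 ≠ -3.0000, the equation fails at this point, so it cannot hold for all real values of x and y for which both sides are defined.
(x+y)² = x² + 2xy + y², not x² + y², so the square root does not split this way.

Conclusion: No, this is NOT an identity.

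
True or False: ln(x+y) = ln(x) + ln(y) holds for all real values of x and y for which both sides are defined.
Claim: ln(x+y) = ln(x) + ln(y).
Test a specific point where both sides are defined: x = 5, y = 3.
LHS = ln(x+y) ≈ 2.0794
RHS = ln(x) + ln(y) ≈ 2.7081
Since 2.0794 ≠ 2.7081, the equation fails at this point, so it cannot hold for all real values of x and y for which both sides are defined.
ln(x) + ln(y) = ln(xy), not ln(x+y).

Conclusion: False.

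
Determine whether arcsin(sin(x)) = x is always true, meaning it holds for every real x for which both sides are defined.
Claim: arcsin(sin(x)) = x.
Test a specific point where both sides are defined: x = 2π/3.
LHS = arcsin(sin(x)) ≈ 1.0472
RHS = x ≈ 2.0944
Since 1.0472 ≠ 2.0944, the equation fails at this point, so it cannot hold for every real x for which both sides are defined.
arcsin only returns values in [-π/2, π/2], so arcsin(sin(x)) = x holds only for x in that interval, not for all real x.

Conclusion: No, this is NOT an identity.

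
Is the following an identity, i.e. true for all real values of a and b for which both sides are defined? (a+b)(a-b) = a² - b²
Yes, this is an identity.

Claim: (a+b)(a-b) = a² - b².
Reasoning: Expand: (a+b)(a-b) = a² - ab + ba - b² = a² - b² (the cross terms cancel).
So the two sides agree for all real values of a and b for which both sides are defined.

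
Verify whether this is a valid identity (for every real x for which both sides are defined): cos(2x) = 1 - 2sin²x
Claim: cos(2x) = 1 - 2sin²x.
Reasoning: cos(2x) = cos²x - sin²x. Replace cos²x by 1 - sin²x: (1 - sin²x) - sin²x = 1 - 2sin²x.
So the two sides agree for every real x for which both sides are defined.

Conclusion: Yes, this is an identity.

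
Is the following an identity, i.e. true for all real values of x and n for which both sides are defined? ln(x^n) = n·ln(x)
Claim: ln(x^n) = n·ln(x).
Reasoning: The right side requires x > 0. For x > 0, x^n = (e^(ln x))^n = e^(n·ln x), so taking ln of both sides gives ln(x^n) = n·ln(x).
So the two sides agree for all real values of x and n for which both sides are defined.

Conclusion: Yes, this is an identity.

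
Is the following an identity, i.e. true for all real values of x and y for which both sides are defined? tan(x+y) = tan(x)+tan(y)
Claim: tan(x+y) = tan(x)+tan(y).
Test a specific point where both sides are defined: x = 2π/3, y = π/4.
LHS = tan(x+y) ≈ -0.2679
RHS = tan(x)+tan(y) ≈ -0.7321
Since -0.2679 ≠ -0.7321, the equation fails at this point, so it cannot hold for all real values of x and y for which both sides are defined.
The correct formula is tan(x+y) = (tan(x) + tan(y))/(1 - tan(x)tan(y)).

Conclusion: No, this is NOT an identity.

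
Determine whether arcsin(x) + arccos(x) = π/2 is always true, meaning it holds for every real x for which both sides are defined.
Yes, this is an identity.

Claim: arcsin(x) + arccos(x) = π/2.
Reasoning: Both sides are defined for -1 ≤ x ≤ 1. Let θ = arcsin(x), so sin θ = x and θ ∈ [-π/2, π/2]. Then cos(π/2 - θ) = sin θ = x and π/2 - θ ∈ [0, π], which is exactly the range of arccos, so arccos(x) = π/2 - θ. Adding: arcsin(x) + arccos(x) = θ + (π/2 - θ) = π/2.
So the two sides agree for every real x for which both sides are defined.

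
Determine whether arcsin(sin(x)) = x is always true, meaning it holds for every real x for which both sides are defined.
Claim: arcsin(sin(x)) = x.
Test a specific point where both sides are defined: x = 3π/4.
LHS = arcsin(sin(x)) ≈ 0.7854
RHS = x ≈ 2.3562
Since 0.7854 ≠ 2.3562, the equation fails at this point, so it cannot hold for every real x for which both sides are defined.
arcsin only returns values in [-π/2, π/2], so arcsin(sin(x)) = x holds only for x in that interval, not for all real x.

Conclusion: No, this is NOT an identity.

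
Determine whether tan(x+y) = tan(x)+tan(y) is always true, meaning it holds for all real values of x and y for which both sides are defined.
Claim: tan(x+y) = tan(x)+tan(y).
Test a specific point where both sides are defined: x = 2π/3, y = -π/3.
LHS = tan(x+y) ≈ 1.7321
RHS = tan(x)+tan(y) ≈ -3.4641
Since 1.7321 ≠ -3.4641, the equation fails at this point, so it cannot hold for all real values of x and y for which both sides are defined.
The correct formula is tan(x+y) = (tan(x) + tan(y))/(1 - tan(x)tan(y)).

Conclusion: No, this is NOT an identity.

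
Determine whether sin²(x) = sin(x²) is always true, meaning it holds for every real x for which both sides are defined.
Claim: sin²(x) = sin(x²).
Test a specific point where both sides are defined: x = π/6.
LHS = sin²(x) ≈ 0.2500
RHS = sin(x²) ≈ 0.2707
Since 0.2500 ≠ 0.2707, the equation fails at this point, so it cannot hold for every real x for which both sides are defined.
sin²(x) means (sin x)², squaring the output; sin(x²) squares the input. These are different functions.

Conclusion: No, this is NOT an identity.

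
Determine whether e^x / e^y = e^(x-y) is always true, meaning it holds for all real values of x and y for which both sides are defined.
Claim: e^x / e^y = e^(x-y).
Reasoning: 1/e^y = e^(-y), so e^x / e^y = e^x · e^(-y) = e^(x + (-y)) = e^(x-y) by the product rule for exponents.
So the two sides agree for all real values of x and y for which both sides are defined.

Conclusion: Yes, this is an identity.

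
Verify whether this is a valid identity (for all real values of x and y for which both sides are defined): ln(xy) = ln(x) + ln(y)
Claim: ln(xy) = ln(x) + ln(y).
Reasoning: Both sides are simultaneously defined only when x, y > 0. Write x = e^p, y = e^q (p = ln x, q = ln y). Then xy = e^p · e^q = e^(p+q), so ln(xy) = p + q = ln(x) + ln(y).
So the two sides agree for all real values of x and y for which both sides are defined.

Conclusion: Yes, this is an identity.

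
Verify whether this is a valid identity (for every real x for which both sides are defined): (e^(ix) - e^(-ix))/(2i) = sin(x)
Yes, this is an identity.

Claim: (e^(ix) - e^(-ix))/(2i) = sin(x).
Reasoning: By Euler's formula e^(ix) = cos(x) + i·sin(x) and e^(-ix) = cos(x) - i·sin(x). Subtracting cancels the cosine terms: e^(ix) - e^(-ix) = 2i·sin(x); divide by 2i.
So the two sides agree for every real x for which both sides are defined.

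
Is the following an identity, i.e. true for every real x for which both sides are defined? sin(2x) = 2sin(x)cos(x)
Claim: sin(2x) = 2sin(x)cos(x).
Reasoning: Put y = x in the addition formula sin(x+y) = sin(x)cos(y) + cos(x)sin(y): sin(2x) = sin(x)cos(x) + cos(x)sin(x) = 2sin(x)cos(x).
So the two sides agree for every real x for which both sides are defined.

Conclusion: Yes, this is an identity.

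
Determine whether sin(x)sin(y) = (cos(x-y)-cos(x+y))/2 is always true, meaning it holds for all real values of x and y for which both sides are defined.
Yes, this is an identity.

Claim: sin(x)sin(y) = (cos(x-y)-cos(x+y))/2.
Reasoning: cos(x-y) = cos(x)cos(y) + sin(x)sin(y) and cos(x+y) = cos(x)cos(y) - sin(x)sin(y). Subtracting, cos(x-y) - cos(x+y) = 2sin(x)sin(y); divide by 2.
So the two sides agree for all real values of x and y for which both sides are defined.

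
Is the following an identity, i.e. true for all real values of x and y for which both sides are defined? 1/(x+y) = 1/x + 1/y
Claim: 1/(x+y) = 1/x + 1/y.
Test a specific point where both sides are defined: x = 1, y = -3.
LHS = 1/(x+y) ≈ -0.5000
RHS = 1/x + 1/y ≈ 0.6667
Since -0.5000 ≠ 0.6667, the equation fails at this point, so it cannot hold for all real values of x and y for which both sides are defined.
1/x + 1/y = (x+y)/(xy), which is not 1/(x+y).

Conclusion: No, this is NOT an identity.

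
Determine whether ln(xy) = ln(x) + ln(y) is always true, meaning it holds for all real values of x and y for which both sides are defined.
Yes, this is an identity.

Claim: ln(xy) = ln(x) + ln(y).
Reasoning: Both sides are simultaneously defined only when x, y > 0. Write x = e^p, y = e^q (p = ln x, q = ln y). Then xy = e^p · e^q = e^(p+q), so ln(xy) = p + q = ln(x) + ln(y).
So the two sides agree for all real values of x and y for which both sides are defined.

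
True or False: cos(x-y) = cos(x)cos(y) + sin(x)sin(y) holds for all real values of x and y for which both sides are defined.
Claim: cos(x-y) = cos(x)cos(y) + sin(x)sin(y).
Reasoning: Replace y by -y in cos(x+y) = cos(x)cos(y) - sin(x)sin(y) and use cos(-y) = cos(y), sin(-y) = -sin(y): cos(x-y) = cos(x)cos(y) + sin(x)sin(y).
So the two sides agree for all real values of x and y for which both sides are defined.

Conclusion: True.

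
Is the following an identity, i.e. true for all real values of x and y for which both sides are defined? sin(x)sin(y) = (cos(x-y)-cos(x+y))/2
Claim: sin(x)sin(y) = (cos(x-y)-cos(x+y))/2.
Reasoning: cos(x-y) = cos(x)cos(y) + sin(x)sin(y) and cos(x+y) = cos(x)cos(y) - sin(x)sin(y). Subtracting, cos(x-y) - cos(x+y) = 2sin(x)sin(y); divide by 2.
So the two sides agree for all real values of x and y for which both sides are defined.

Conclusion: Yes, this is an identity.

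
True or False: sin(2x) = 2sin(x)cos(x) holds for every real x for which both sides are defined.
True.

Claim: sin(2x) = 2sin(x)cos(x).
Reasoning: Put y = x in the addition formula sin(x+y) = sin(x)cos(y) + cos(x)sin(y): sin(2x) = sin(x)cos(x) + cos(x)sin(x) = 2sin(x)cos(x).
So the two sides agree for every real x for which both sides are defined.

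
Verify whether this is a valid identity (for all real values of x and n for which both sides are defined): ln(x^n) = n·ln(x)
Claim: ln(x^n) = n·ln(x).
Reasoning: The right side requires x > 0. For x > 0, x^n = (e^(ln x))^n = e^(n·ln x), so taking ln of both sides gives ln(x^n) = n·ln(x).
So the two sides agree for all real values of x and n for which both sides are defined.

Conclusion: Yes, this is an identity.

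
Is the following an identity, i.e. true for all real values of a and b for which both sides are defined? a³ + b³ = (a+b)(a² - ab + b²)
Yes, this is an identity.

Claim: a³ + b³ = (a+b)(a² - ab + b²).
Reasoning: Expand the right side: (a+b)(a² - ab + b²) = a³ - a²b + ab² + a²b - ab² + b³ = a³ + b³ (the middle terms cancel in pairs).
So the two sides agree for all real values of a and b for which both sides are defined.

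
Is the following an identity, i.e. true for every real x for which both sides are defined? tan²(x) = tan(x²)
No, this is NOT an identity.

Claim: tan²(x) = tan(x²).
Test a specific point where both sides are defined: x = 3π/4.
LHS = tan²(x) ≈ 1.0000
RHS = tan(x²) ≈ -0.8977
Since 1.0000 ≠ -0.8977, the equation fails at this point, so it cannot hold for every real x for which both sides are defined.
tan²(x) means (tan x)², squaring the output; tan(x²) squares the input. These are different functions.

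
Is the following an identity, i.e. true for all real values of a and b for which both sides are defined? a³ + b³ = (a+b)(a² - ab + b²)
Yes, this is an identity.

Claim: a³ + b³ = (a+b)(a² - ab + b²).
Reasoning: Expand the right side: (a+b)(a² - ab + b²) = a³ - a²b + ab² + a²b - ab² + b³ = a³ + b³ (the middle terms cancel in pairs).
So the two sides agree for all real values of a and b for which both sides are defined.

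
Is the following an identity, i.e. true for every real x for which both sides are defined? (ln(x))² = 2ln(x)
No, this is NOT an identity.

Claim: (ln(x))² = 2ln(x).
Test a specific point where both sides are defined: x = 3.
LHS = (ln(x))² ≈ 1.2069
RHS = 2ln(x) ≈ 2.1972
Since 1.2069 ≠ 2.1972, the equation fails at this point, so it cannot hold for every real x for which both sides are defined.
2ln(x) equals ln(x²), which is not the same as (ln x)².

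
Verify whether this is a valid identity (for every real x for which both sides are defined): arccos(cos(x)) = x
Claim: arccos(cos(x)) = x.
Test a specific point where both sides are defined: x = -π/4.
LHS = arccos(cos(x)) ≈ 0.7854
RHS = x ≈ -0.7854
Since 0.7854 ≠ -0.7854, the equation fails at this point, so it cannot hold for every real x for which both sides are defined.
arccos only returns values in [0, π], so arccos(cos(x)) = x holds only for x in that interval, not for all real x.

Conclusion: No, this is NOT an identity.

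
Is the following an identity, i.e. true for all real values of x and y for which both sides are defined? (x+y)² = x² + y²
No, this is NOT an identity.

Claim: (x+y)² = x² + y².
Test a specific point where both sides are defined: x = -3, y = 3.
LHS = (x+y)² ≈ 0.0000
RHS = x² + y² ≈ 18.0000
Since 0.0000 ≠ 18.0000, the equation fails at this point, so it cannot hold for all real values of x and y for which both sides are defined.
The correct expansion is (x+y)² = x² + 2xy + y²; the cross term 2xy is missing.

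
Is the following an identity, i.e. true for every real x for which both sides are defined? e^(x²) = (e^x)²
Claim: e^(x²) = (e^x)².
Test a specific point where both sides are defined: x = -3.
LHS = e^(x²) ≈ 8103.0839
RHS = (e^x)² ≈ 0.0025
Since 8103.0839 ≠ 0.0025, the equation fails at this point, so it cannot hold for every real x for which both sides are defined.
(e^x)² = e^(2x), and 2x ≠ x² in general.

Conclusion: No, this is NOT an identity.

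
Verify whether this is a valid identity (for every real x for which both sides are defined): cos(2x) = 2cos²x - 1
Claim: cos(2x) = 2cos²x - 1.
Reasoning: cos(2x) = cos²x - sin²x. Replace sin²x by 1 - cos²x: cos²x - (1 - cos²x) = 2cos²x - 1.
So the two sides agree for every real x for which both sides are defined.

Conclusion: Yes, this is an identity.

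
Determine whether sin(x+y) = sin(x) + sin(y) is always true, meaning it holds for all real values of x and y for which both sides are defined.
No, this is NOT an identity.

Claim: sin(x+y) = sin(x) + sin(y).
Test a specific point where both sides are defined: x = -π/4, y = 3π/4.
LHS = sin(x+y) ≈ 1.0000
RHS = sin(x) + sin(y) ≈ 0.0000
Since 1.0000 ≠ 0.0000, the equation fails at this point, so it cannot hold for all real values of x and y for which both sides are defined.
The correct expansion is sin(x+y) = sin(x)cos(y) + cos(x)sin(y); sine is not additive.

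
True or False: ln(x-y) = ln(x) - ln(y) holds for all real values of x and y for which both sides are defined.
False.

Claim: ln(x-y) = ln(x) - ln(y).
Test a specific point where both sides are defined: x = 5, y = 3.
LHS = ln(x-y) ≈ 0.6931
RHS = ln(x) - ln(y) ≈ 0.5108
Since 0.6931 ≠ 0.5108, the equation fails at this point, so it cannot hold for all real values of x and y for which both sides are defined.
ln(x) - ln(y) = ln(x/y), not ln(x-y).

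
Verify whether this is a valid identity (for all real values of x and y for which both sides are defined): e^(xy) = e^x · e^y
Claim: e^(xy) = e^x · e^y.
Test a specific point where both sides are defined: x = -2, y = 1.
LHS = e^(xy) ≈ 0.1353
RHS = e^x · e^y ≈ 0.3679
Since 0.1353 ≠ 0.3679, the equation fails at this point, so it cannot hold for all real values of x and y for which both sides are defined.
e^x · e^y = e^(x+y), not e^(xy).

Conclusion: No, this is NOT an identity.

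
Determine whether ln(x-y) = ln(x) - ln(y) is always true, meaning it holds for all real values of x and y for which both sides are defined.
Claim: ln(x-y) = ln(x) - ln(y).
Test a specific point where both sides are defined: x = 4, y = 1.
LHS = ln(x-y) ≈ 1.0986
RHS = ln(x) - ln(y) ≈ 1.3863
Since 1.0986 ≠ 1.3863, the equation fails at this point, so it cannot hold for all real values of x and y for which both sides are defined.
ln(x) - ln(y) = ln(x/y), not ln(x-y).

Conclusion: No, this is NOT an identity.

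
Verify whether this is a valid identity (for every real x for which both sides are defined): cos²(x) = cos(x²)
Claim: cos²(x) = cos(x²).
Test a specific point where both sides are defined: x = -π/6.
LHS = cos²(x) ≈ 0.7500
RHS = cos(x²) ≈ 0.9627
Since 0.7500 ≠ 0.9627, the equation fails at this point, so it cannot hold for every real x for which both sides are defined.
cos²(x) means (cos x)², squaring the output; cos(x²) squares the input. These are different functions.

Conclusion: No, this is NOT an identity.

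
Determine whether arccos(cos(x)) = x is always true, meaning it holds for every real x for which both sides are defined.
No, this is NOT an identity.

Claim: arccos(cos(x)) = x.
Test a specific point where both sides are defined: x = -π/3.
LHS = arccos(cos(x)) ≈ 1.0472
RHS = x ≈ -1.0472
Since 1.0472 ≠ -1.0472, the equation fails at this point, so it cannot hold for every real x for which both sides are defined.
arccos only returns values in [0, π], so arccos(cos(x)) = x holds only for x in that interval, not for all real x.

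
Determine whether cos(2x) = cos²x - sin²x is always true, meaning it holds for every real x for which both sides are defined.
Yes, this is an identity.

Claim: cos(2x) = cos²x - sin²x.
Reasoning: Put y = x in the addition formula cos(x+y) = cos(x)cos(y) - sin(x)sin(y): cos(2x) = cos²x - sin²x.
So the two sides agree for every real x for which both sides are defined.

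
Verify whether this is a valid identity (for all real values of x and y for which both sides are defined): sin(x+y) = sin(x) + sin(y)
Claim: sin(x+y) = sin(x) + sin(y).
Test a specific point where both sides are defined: x = π/3, y = π/3.
LHS = sin(x+y) ≈ 0.8660
RHS = sin(x) + sin(y) ≈ 1.7321
Since 0.8660 ≠ 1.7321, the equation fails at this point, so it cannot hold for all real values of x and y for which both sides are defined.
The correct expansion is sin(x+y) = sin(x)cos(y) + cos(x)sin(y); sine is not additive.

Conclusion: No, this is NOT an identity.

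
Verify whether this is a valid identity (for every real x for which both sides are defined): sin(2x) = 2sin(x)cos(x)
Yes, this is an identity.

Claim: sin(2x) = 2sin(x)cos(x).
Reasoning: Put y = x in the addition formula sin(x+y) = sin(x)cos(y) + cos(x)sin(y): sin(2x) = sin(x)cos(x) + cos(x)sin(x) = 2sin(x)cos(x).
So the two sides agree for every real x for which both sides are defined.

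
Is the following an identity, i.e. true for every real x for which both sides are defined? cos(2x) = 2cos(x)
Claim: cos(2x) = 2cos(x).
Test a specific point where both sides are defined: x = 2π/3.
LHS = cos(2x) ≈ -0.5000
RHS = 2cos(x) ≈ -1.0000
Since -0.5000 ≠ -1.0000, the equation fails at this point, so it cannot hold for every real x for which both sides are defined.
The correct double-angle formula is cos(2x) = cos²x - sin²x.

Conclusion: No, this is NOT an identity.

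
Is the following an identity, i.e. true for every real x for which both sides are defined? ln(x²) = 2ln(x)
Yes, this is an identity.

Claim: ln(x²) = 2ln(x).
Reasoning: The right side requires x > 0. For x > 0, x² = (e^(ln x))² = e^(2ln x), so ln(x²) = 2ln(x). (For x < 0 the right side is undefined, so those values are outside the claim.)
So the two sides agree for every real x for which both sides are defined.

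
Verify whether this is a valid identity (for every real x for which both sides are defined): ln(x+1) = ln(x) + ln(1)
No, this is NOT an identity.

Claim: ln(x+1) = ln(x) + ln(1).
Test a specific point where both sides are defined: x = 4.
LHS = ln(x+1) ≈ 1.6094
RHS = ln(x) + ln(1) ≈ 1.3863
Since 1.6094 ≠ 1.3863, the equation fails at this point, so it cannot hold for every real x for which both sides are defined.
ln(1) = 0, so the right side is just ln(x), which differs from ln(x+1).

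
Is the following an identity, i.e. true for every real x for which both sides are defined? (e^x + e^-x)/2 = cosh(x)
Yes, this is an identity.

Claim: (e^x + e^-x)/2 = cosh(x).
Reasoning: This is exactly the definition of the hyperbolic cosine: cosh(x) := (e^x + e^-x)/2.
So the two sides agree for every real x for which both sides are defined.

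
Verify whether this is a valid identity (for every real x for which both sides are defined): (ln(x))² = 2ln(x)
Claim: (ln(x))² = 2ln(x).
Test a specific point where both sides are defined: x = 4.
LHS = (ln(x))² ≈ 1.9218
RHS = 2ln(x) ≈ 2.7726
Since 1.9218 ≠ 2.7726, the equation fails at this point, so it cannot hold for every real x for which both sides are defined.
2ln(x) equals ln(x²), which is not the same as (ln x)².

Conclusion: No, this is NOT an identity.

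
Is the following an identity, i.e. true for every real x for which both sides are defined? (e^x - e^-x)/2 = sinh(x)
Claim: (e^x - e^-x)/2 = sinh(x).
Reasoning: This is exactly the definition of the hyperbolic sine: sinh(x) := (e^x - e^-x)/2.
So the two sides agree for every real x for which both sides are defined.

Conclusion: Yes, this is an identity.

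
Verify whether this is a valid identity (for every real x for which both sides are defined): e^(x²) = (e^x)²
No, this is NOT an identity.

Claim: e^(x²) = (e^x)².
Test a specific point where both sides are defined: x = -3.
LHS = e^(x²) ≈ 8103.0839
RHS = (e^x)² ≈ 0.0025
Since 8103.0839 ≠ 0.0025, the equation fails at this point, so it cannot hold for every real x for which both sides are defined.
(e^x)² = e^(2x), and 2x ≠ x² in general.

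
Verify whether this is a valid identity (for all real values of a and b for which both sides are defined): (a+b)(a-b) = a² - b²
Claim: (a+b)(a-b) = a² - b².
Reasoning: Expand: (a+b)(a-b) = a² - ab + ba - b² = a² - b² (the cross terms cancel).
So the two sides agree for all real values of a and b for which both sides are defined.

Conclusion: Yes, this is an identity.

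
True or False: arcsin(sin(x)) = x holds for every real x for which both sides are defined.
False.

Claim: arcsin(sin(x)) = x.
Test a specific point where both sides are defined: x = π.
LHS = arcsin(sin(x)) ≈ 0.0000
RHS = x ≈ 3.1416
Since 0.0000 ≠ 3.1416, the equation fails at this point, so it cannot hold for every real x for which both sides are defined.
arcsin only returns values in [-π/2, π/2], so arcsin(sin(x)) = x holds only for x in that interval, not for all real x.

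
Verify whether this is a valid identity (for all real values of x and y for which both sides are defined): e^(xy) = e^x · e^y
No, this is NOT an identity.

Claim: e^(xy) = e^x · e^y.
Test a specific point where both sides are defined: x = 3, y = -3.
LHS = e^(xy) ≈ 0.0001
RHS = e^x · e^y ≈ 1.0000
Since 0.0001 ≠ 1.0000, the equation fails at this point, so it cannot hold for all real values of x and y for which both sides are defined.
e^x · e^y = e^(x+y), not e^(xy).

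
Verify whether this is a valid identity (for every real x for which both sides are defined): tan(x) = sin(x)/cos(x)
Claim: tan(x) = sin(x)/cos(x).
Reasoning: For an angle x whose terminal point on the unit circle is (cos x, sin x), tan(x) is defined as the ratio (second coordinate)/(first coordinate) = sin(x)/cos(x), wherever cos(x) ≠ 0.
So the two sides agree for every real x for which both sides are defined.

Conclusion: Yes, this is an identity.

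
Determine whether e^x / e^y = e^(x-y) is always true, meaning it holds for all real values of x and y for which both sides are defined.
Yes, this is an identity.

Claim: e^x / e^y = e^(x-y).
Reasoning: 1/e^y = e^(-y), so e^x / e^y = e^x · e^(-y) = e^(x + (-y)) = e^(x-y) by the product rule for exponents.
So the two sides agree for all real values of x and y for which both sides are defined.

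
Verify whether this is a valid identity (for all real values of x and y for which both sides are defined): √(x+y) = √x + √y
Claim: √(x+y) = √x + √y.
Test a specific point where both sides are defined: x = 2, y = 1.
LHS = √(x+y) ≈ 1.7321
RHS = √x + √y ≈ 2.4142
Since 1.7321 ≠ 2.4142, the equation fails at this point, so it cannot hold for all real values of x and y for which both sides are defined.
Squaring the right side gives x + 2√(xy) + y, not x + y.

Conclusion: No, this is NOT an identity.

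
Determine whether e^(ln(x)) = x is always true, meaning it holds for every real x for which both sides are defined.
Claim: e^(ln(x)) = x.
Reasoning: For x > 0, ln(x) is by definition the exponent p such that e^p = x. Raising e to that exponent therefore returns x: e^(ln x) = x.
So the two sides agree for every real x for which both sides are defined.

Conclusion: Yes, this is an identity.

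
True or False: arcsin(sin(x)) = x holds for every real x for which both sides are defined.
Claim: arcsin(sin(x)) = x.
Test a specific point where both sides are defined: x = π.
LHS = arcsin(sin(x)) ≈ 0.0000
RHS = x ≈ 3.1416
Since 0.0000 ≠ 3.1416, the equation fails at this point, so it cannot hold for every real x for which both sides are defined.
arcsin only returns values in [-π/2, π/2], so arcsin(sin(x)) = x holds only for x in that interval, not for all real x.

Conclusion: False.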